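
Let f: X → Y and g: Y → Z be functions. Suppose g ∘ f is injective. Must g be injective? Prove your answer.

No. Take X = {1, 2, 3}, Y = {1, 2, 3, 4, 5, 6}, Z = {1, 2, 3, 4, 5, 6}, f(a) = a for each a ∈ X, and g(b) = 5 if b ∈ {5, 6} else g(b) = b.
Then g ∘ f = f is injective (X ⊂ Y and f is the inclusion), but g(5) = g(6) = 5 with 5 ≠ 6, so g is not injective.

not injective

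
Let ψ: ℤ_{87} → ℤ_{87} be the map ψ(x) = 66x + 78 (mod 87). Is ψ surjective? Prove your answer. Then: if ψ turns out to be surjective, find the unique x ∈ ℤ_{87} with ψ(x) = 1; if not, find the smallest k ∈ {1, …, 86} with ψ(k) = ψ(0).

29

Since gcd(66, 87) = 3, we have 66x ≡ 0 (mod 3) for all x, so ψ(x) ≡ 0 (mod 3).
But 1 ≢ 0 (mod 3), so 1 ∈ ℤ_{87} has no preimage. Thus ψ is not surjective.
Since ψ is not surjective, we find the least positive k with ψ(k) = ψ(0): this means 66k ≡ 0 (mod 87), i.e. 87 ∣ 66k. Since gcd(66, 87) = 3, dividing through by 3 this holds exactly when 29 ∣ 22k, and as gcd(22, 29) = 1, exactly when 29 ∣ k.
The smallest positive such k is 29.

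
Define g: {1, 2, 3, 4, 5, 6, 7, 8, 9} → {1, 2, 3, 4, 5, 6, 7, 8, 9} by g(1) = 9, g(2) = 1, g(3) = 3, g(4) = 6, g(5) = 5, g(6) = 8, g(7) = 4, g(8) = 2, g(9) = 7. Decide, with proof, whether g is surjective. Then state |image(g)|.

Every element of the codomain has a preimage: 1 = g(2), 2 = g(8), 3 = g(3), 4 = g(7), 5 = g(5), 6 = g(4), 7 = g(9), 8 = g(6), 9 = g(1).
Thus g is surjective.
The image of g is {1, 2, 3, 4, 5, 6, 7, 8, 9}, which has 9 elements.

9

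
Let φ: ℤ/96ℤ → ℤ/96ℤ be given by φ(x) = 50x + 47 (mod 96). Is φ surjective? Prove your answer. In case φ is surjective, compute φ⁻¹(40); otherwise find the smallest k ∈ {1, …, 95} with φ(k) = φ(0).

Since gcd(50, 96) = 2, we have 50x ≡ 0 (mod 2) for all x, so φ(x) ≡ 1 (mod 2).
But 0 ≢ 1 (mod 2), so 0 ∈ ℤ/96ℤ has no preimage. Thus φ is not surjective.
Since φ is not surjective, we find the least positive k with φ(k) = φ(0): this means 50k ≡ 0 (mod 96), i.e. 96 ∣ 50k. Since gcd(50, 96) = 2, dividing through by 2 this holds exactly when 48 ∣ 25k, and as gcd(25, 48) = 1, exactly when 48 ∣ k.
The smallest positive such k is 48.

48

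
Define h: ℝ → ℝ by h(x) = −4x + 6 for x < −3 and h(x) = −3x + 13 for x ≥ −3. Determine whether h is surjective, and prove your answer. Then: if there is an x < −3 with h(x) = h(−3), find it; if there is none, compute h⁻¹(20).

Both pieces are strictly decreasing (slopes −4 and −3), so each is injective on its own interval.
The left piece maps (−∞, −3) onto (18, ∞); the right piece maps [−3, ∞) onto (−∞, 22].
The union (18, ∞) ∪ (−∞, 22] covers ℝ, so h is surjective.
For the follow-up: the images overlap, so an x < −3 with h(x) = h(−3) exists. h(−3) = 22; solving −4x + 6 = 22 for x < −3 gives x = (22 − 6)/(−4) = −4.

-4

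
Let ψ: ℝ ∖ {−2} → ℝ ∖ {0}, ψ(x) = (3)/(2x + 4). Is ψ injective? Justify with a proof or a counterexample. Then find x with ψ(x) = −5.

-23/10

Suppose ψ(u) = ψ(v). Cross-multiplying: (3)(2v + 4) = (3)(2u + 4).
Expanding both sides and cancelling the symmetric terms leaves −6·(u − v) = 0. Since −6 ≠ 0, u = v. Thus ψ is injective.
Solving ψ(x) = −5: cross-multiplying gives 3 = −5(2x + 4), which rearranges to 10x = −23, so x = −23/10.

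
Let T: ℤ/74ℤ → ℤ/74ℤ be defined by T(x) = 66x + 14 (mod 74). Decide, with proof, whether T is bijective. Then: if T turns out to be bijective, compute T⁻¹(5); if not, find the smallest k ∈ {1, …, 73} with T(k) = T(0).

37

Recall: T is injective when T(x_1) = T(x_2) forces x_1 = x_2.
We have gcd(66, 74) = 2 > 1. Taking x_1 = 0 and x_2 = 37: T(0) = 14 and T(37) = 66·37 + 14 = 2456 ≡ 14 (mod 74).
So T(0) = T(37) while 0 ≠ 37, therefore T is not injective, hence not bijective.
Since T is not bijective, we find the least positive k with T(k) = T(0): this means 66k ≡ 0 (mod 74), i.e. 74 ∣ 66k. Since gcd(66, 74) = 2, dividing through by 2 this holds exactly when 37 ∣ 33k, and as gcd(33, 37) = 1, exactly when 37 ∣ k.
The smallest positive such k is 37.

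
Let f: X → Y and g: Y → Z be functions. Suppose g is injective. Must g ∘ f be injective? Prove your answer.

No. Take X = {0, 1}, Y = Z = {0, 1, 2, 3, 4}, f(0) = f(1) = 0, and g = identity (injective).
Then (g ∘ f)(0) = (g ∘ f)(1) = 0 with 0 ≠ 1, so g ∘ f is not injective.

not injective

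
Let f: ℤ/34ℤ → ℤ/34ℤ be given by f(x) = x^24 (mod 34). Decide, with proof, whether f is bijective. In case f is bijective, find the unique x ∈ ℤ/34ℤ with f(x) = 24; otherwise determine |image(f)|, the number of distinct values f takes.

6

f(2): Repeated squaring mod 34: 2^1 ≡ 2, 2^2 ≡ 2² = 4, 2^4 ≡ 4² = 16, 2^8 ≡ 16² = 256 ≡ 18, 2^16 ≡ 18² = 324 ≡ 18. Since 24 = 16 + 8, 2^24 ≡ 18·18: 18·18 = 324 ≡ 18. So 2^24 ≡ 18 (mod 34).
f(4): Repeated squaring mod 34: 4^1 ≡ 4, 4^2 ≡ 4² = 16, 4^4 ≡ 16² = 256 ≡ 18, 4^8 ≡ 18² = 324 ≡ 18, 4^16 ≡ 18² = 324 ≡ 18. Since 24 = 16 + 8, 4^24 ≡ 18·18: 18·18 = 324 ≡ 18. So 4^24 ≡ 18 (mod 34).
So f(2) = f(4) = 18 while 2 ≠ 4, thus f is not injective, hence not bijective.
Since f is not bijective, we determine |image(f)|. Computing x^24 mod 34 for each x (by repeated squaring, reducing mod 34 at every step), the values f(0), f(1), …, f(33) are: 0, 1, 18, 33, 18, 33, 16, 33, 18, 1, 16, 33, 16, 1, 16, 1, 18, 17, 18, 1, 16, 1, 16, 33, 16, 1, 18, 33, 16, 33, 18, 33, 18, 1.
The distinct values are {0, 1, 16, 17, 18, 33}; there are 6 of them.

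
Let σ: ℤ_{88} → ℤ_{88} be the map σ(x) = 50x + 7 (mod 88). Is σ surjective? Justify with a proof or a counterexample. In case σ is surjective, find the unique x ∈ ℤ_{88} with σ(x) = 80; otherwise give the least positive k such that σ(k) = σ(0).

44

Since gcd(50, 88) = 2, we have 50x ≡ 0 (mod 2) for all x, so σ(x) ≡ 1 (mod 2).
But 0 ≢ 1 (mod 2), so 0 ∈ ℤ_{88} has no preimage. Therefore σ is not surjective.
Since σ is not surjective, we find the least positive k with σ(k) = σ(0): this means 50k ≡ 0 (mod 88), i.e. 88 ∣ 50k. Since gcd(50, 88) = 2, dividing through by 2 this holds exactly when 44 ∣ 25k, and as gcd(25, 44) = 1, exactly when 44 ∣ k.
The smallest positive such k is 44.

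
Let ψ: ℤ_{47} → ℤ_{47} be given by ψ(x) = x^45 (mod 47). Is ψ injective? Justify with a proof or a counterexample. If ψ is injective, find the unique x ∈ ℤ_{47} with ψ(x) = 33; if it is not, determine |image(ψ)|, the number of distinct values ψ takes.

10

Since 47 is prime, the nonzero elements of ℤ_{47} form a cyclic group of order 46.
As gcd(45, 46) = 1, raising to the 45th power is a bijection on this group: if u^45 ≡ v^45 then (uv^{−1})^45 = 1, and the only element of order dividing gcd(45, 46) = 1 is 1, so u = v.
With ψ(0) = 0 this makes ψ injective on all of ℤ_{47}, hence bijective (finite equal-size domain and codomain). In particular ψ is injective.
Since ψ is injective, we find the preimage of 33. The inverse of x ↦ x^45 on (ℤ_{47})^× is x ↦ x^45, because 45·45 = 2025 = 44·46 + 1 ≡ 1 (mod 46) and x^{46} = 1 for x ≠ 0 (Fermat). So ψ⁻¹(33) = 33^45 mod 47.
Repeated squaring mod 47: 33^1 ≡ 33, 33^2 ≡ 33² = 1089 ≡ 8, 33^4 ≡ 8² = 64 ≡ 17, 33^8 ≡ 17² = 289 ≡ 7, 33^16 ≡ 7² = 49 ≡ 2, 33^32 ≡ 2² = 4. Since 45 = 32 + 8 + 4 + 1, 33^45 ≡ 4·7·17·33: 4·7 = 28, then 28·17 = 476 ≡ 6, then 6·33 = 198 ≡ 10. So 33^45 ≡ 10 (mod 47).
Hence ψ⁻¹(33) = 10.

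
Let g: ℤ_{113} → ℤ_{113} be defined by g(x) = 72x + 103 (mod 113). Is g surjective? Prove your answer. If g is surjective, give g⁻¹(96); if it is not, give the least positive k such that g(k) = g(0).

36

Since gcd(72, 113) = 1, 72 is invertible modulo 113. Euclid's algorithm: 113 = 1·72 + 41, 72 = 1·41 + 31, 41 = 1·31 + 10, 31 = 3·10 + 1; back-substituting gives 1 = 11·72 − 7·113, so 72⁻¹ ≡ 11 (mod 113).
For any y ∈ ℤ_{113}, x = 11(y − 103) mod 113 satisfies g(x) = 72·11(y − 103) + 103 ≡ y (since 72·11 ≡ 1 mod 113). So every y has a preimage.
Thus g is surjective.
Since g is surjective, we find g⁻¹(96): we need 72x ≡ 96 − 103 ≡ 106 (mod 113). Using 72⁻¹ = 11: x ≡ 11·106 = 1166 = 10·113 + 36, so x = 36.
Check: g(36) = 72·36 + 103 = 2695 = 23·113 + 96 ≡ 96 (mod 113).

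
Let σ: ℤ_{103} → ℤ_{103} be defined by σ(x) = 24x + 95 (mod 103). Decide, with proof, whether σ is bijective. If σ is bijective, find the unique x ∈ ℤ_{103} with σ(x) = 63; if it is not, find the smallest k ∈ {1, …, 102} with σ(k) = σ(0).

33

Suppose σ(s) = σ(t) in ℤ_{103}. Then 24s + 95 ≡ 24t + 95 (mod 103), thus 24(s − t) ≡ 0 (mod 103).
Since gcd(24, 103) = 1, 24 is invertible modulo 103, hence s − t ≡ 0 (mod 103), i.e. s = t.
We now compute 24⁻¹ mod 103 explicitly. Euclid's algorithm: 103 = 4·24 + 7, 24 = 3·7 + 3, 7 = 2·3 + 1; back-substituting gives 1 = 73·24 − 17·103, so 24⁻¹ ≡ 73 (mod 103).
For any y ∈ ℤ_{103}, x = 73(y − 95) mod 103 satisfies σ(x) = 24·73(y − 95) + 95 ≡ y (since 24·73 ≡ 1 mod 103). So every y has a preimage.
Hence σ is bijective.
Since σ is bijective, we compute σ⁻¹(63): solve 24x + 95 ≡ 63 (mod 103), i.e. 24x ≡ 71 (mod 103).
Multiplying by 24⁻¹ = 73 gives x ≡ 73·71 = 5183 = 50·103 + 33 ≡ 33 (mod 103).
Check: σ(33) = 24·33 + 95 = 887 = 8·103 + 63 ≡ 63 (mod 103).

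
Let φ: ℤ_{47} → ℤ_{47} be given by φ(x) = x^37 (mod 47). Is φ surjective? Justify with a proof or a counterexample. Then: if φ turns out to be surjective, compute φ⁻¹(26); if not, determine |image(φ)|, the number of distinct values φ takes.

Since 47 is prime, the nonzero elements of ℤ_{47} form a cyclic group of order 46.
As gcd(37, 46) = 1, raising to the 37th power is a bijection on this group: if u^37 ≡ v^37 then (uv^{−1})^37 = 1, and the only element of order dividing gcd(37, 46) = 1 is 1, so u = v.
With φ(0) = 0 this makes φ injective on all of ℤ_{47}, hence bijective (finite equal-size domain and codomain). In particular φ is surjective.
Since φ is surjective, we find the preimage of 26. The inverse of x ↦ x^37 on (ℤ_{47})^× is x ↦ x^5, because 37·5 = 185 = 4·46 + 1 ≡ 1 (mod 46) and x^{46} = 1 for x ≠ 0 (Fermat). So φ⁻¹(26) = 26^5 mod 47.
Repeated squaring mod 47: 26^1 ≡ 26, 26^2 ≡ 26² = 676 ≡ 18, 26^4 ≡ 18² = 324 ≡ 42. Since 5 = 4 + 1, 26^5 ≡ 42·26: 42·26 = 1092 ≡ 11. So 26^5 ≡ 11 (mod 47).
Hence φ⁻¹(26) = 11.

11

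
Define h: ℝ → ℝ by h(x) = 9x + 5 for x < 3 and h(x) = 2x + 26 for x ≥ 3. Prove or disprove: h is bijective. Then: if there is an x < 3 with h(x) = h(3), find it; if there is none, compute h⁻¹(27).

Both pieces are strictly increasing (slopes 9 and 2), so each is injective on its own interval.
The left piece maps (−∞, 3) onto (−∞, 32); the right piece maps [3, ∞) onto [32, ∞).
Since 32 = 32, the images partition ℝ: h is injective and surjective, hence bijective.
Because the two images are disjoint, no x < 3 has h(x) = h(3), so we compute h⁻¹(27): 27 lies in (−∞, 32), so solve 9x + 5 = 27: x = (27 − 5)/9 = 22/9.

22/9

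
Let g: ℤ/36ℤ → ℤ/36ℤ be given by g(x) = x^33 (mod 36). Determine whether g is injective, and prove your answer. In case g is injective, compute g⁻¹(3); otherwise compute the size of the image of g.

g(0) = 0^33 = 0.
g(6): Repeated squaring mod 36: 6^1 ≡ 6, 6^2 ≡ 6² = 36 ≡ 0, 6^4 ≡ 0² = 0, 6^8 ≡ 0² = 0, 6^16 ≡ 0² = 0, 6^32 ≡ 0² = 0. Since 33 = 32 + 1, 6^33 ≡ 0·6: 0·6 = 0. So 6^33 ≡ 0 (mod 36).
So g(0) = g(6) = 0 while 0 ≠ 6, so g is not injective.
Since g is not injective, we determine |image(g)|. Computing x^33 mod 36 for each x (by repeated squaring, reducing mod 36 at every step), the values g(0), g(1), …, g(35) are: 0, 1, 8, 27, 28, 17, 0, 19, 8, 9, 28, 35, 0, 1, 8, 27, 28, 17, 0, 19, 8, 9, 28, 35, 0, 1, 8, 27, 28, 17, 0, 19, 8, 9, 28, 35.
The distinct values are {0, 1, 8, 9, 17, 19, 27, 28, 35}; there are 9 of them.

9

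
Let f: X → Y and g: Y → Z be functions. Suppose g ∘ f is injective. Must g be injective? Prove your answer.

not injective

No. Take X = {1, 2, 3}, Y = {1, 2, 3, 4, 5}, Z = {1, 2, 3, 4, 5}, f(a) = a for each a ∈ X, and g(b) = 4 if b ∈ {4, 5} else g(b) = b.
Then g ∘ f = f is injective (X ⊂ Y and f is the inclusion), but g(4) = g(5) = 4 with 4 ≠ 5, so g is not injective.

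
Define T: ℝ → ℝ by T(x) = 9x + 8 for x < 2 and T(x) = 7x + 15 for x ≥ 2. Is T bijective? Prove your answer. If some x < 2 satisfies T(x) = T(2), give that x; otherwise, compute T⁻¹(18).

Both pieces are strictly increasing (slopes 9 and 7), so each is injective on its own interval.
The left piece maps (−∞, 2) onto (−∞, 26); the right piece maps [2, ∞) onto [29, ∞).
The images leave a gap (26 has no preimage), so T is not surjective, hence not bijective.
Because the two images are disjoint, no x < 2 has T(x) = T(2), so we compute T⁻¹(18): 18 lies in (−∞, 26), so solve 9x + 8 = 18: x = (18 − 8)/9 = 10/9.

10/9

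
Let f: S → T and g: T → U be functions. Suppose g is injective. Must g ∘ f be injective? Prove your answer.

No. Take S = {0, 1}, T = U = {0, 1, 2, 3}, f(0) = f(1) = 0, and g = identity (injective).
Then (g ∘ f)(0) = (g ∘ f)(1) = 0 with 0 ≠ 1, so g ∘ f is not injective.

not injective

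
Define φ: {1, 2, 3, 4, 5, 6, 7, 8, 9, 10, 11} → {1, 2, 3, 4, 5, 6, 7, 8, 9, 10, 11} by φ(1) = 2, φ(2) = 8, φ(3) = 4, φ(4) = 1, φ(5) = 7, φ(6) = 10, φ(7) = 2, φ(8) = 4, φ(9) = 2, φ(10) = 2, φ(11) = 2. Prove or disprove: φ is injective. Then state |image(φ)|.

φ(1) = 2 = φ(7) with 1 ≠ 7, so φ is not injective.
The image of φ is {1, 2, 4, 7, 8, 10}, which has 6 elements.

6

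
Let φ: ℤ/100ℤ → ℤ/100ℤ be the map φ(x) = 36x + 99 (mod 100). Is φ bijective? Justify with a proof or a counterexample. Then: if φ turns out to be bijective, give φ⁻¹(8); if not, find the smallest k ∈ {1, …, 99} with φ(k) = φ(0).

25

We have gcd(36, 100) = 4 > 1. Taking s = 0 and t = 25: φ(0) = 99 and φ(25) = 36·25 + 99 = 999 ≡ 99 (mod 100).
So φ(0) = φ(25) while 0 ≠ 25, thus φ is not injective, hence not bijective.
Since φ is not bijective, we find the least positive k with φ(k) = φ(0): this means 36k ≡ 0 (mod 100), i.e. 100 ∣ 36k. Since gcd(36, 100) = 4, dividing through by 4 this holds exactly when 25 ∣ 9k, and as gcd(9, 25) = 1, exactly when 25 ∣ k.
The smallest positive such k is 25.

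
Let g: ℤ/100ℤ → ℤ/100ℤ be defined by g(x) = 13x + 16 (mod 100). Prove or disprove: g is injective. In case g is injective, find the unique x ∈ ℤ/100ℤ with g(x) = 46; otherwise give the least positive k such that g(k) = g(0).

Recall: g is injective if g(a) = g(b) implies a = b.
If g(a) = g(b), then 13a ≡ 13b (mod 100). Because gcd(13, 100) = 1, we may cancel 13 to get a ≡ b (mod 100).
Therefore g is injective.
We now compute 13⁻¹ mod 100 explicitly. Euclid's algorithm: 100 = 7·13 + 9, 13 = 1·9 + 4, 9 = 2·4 + 1; back-substituting gives 1 = 77·13 − 10·100, so 13⁻¹ ≡ 77 (mod 100).
Since g is injective, we compute g⁻¹(46): solve 13x + 16 ≡ 46 (mod 100), i.e. 13x ≡ 30 (mod 100).
Multiplying by 13⁻¹ = 77 gives x ≡ 77·30 = 2310 = 23·100 + 10 ≡ 10 (mod 100).
Check: g(10) = 13·10 + 16 = 146 = 1·100 + 46 ≡ 46 (mod 100).

10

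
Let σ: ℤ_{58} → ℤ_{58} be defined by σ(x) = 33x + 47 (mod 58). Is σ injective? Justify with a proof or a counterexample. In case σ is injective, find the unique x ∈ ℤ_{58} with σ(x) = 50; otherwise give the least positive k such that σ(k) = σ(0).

Suppose σ(a) = σ(b) in ℤ_{58}. Then 33a + 47 ≡ 33b + 47 (mod 58), therefore 33(a − b) ≡ 0 (mod 58).
Since gcd(33, 58) = 1, 33 is invertible modulo 58, therefore a − b ≡ 0 (mod 58), i.e. a = b.
Therefore σ is injective.
We now compute 33⁻¹ mod 58 explicitly. Euclid's algorithm: 58 = 1·33 + 25, 33 = 1·25 + 8, 25 = 3·8 + 1; back-substituting gives 1 = 51·33 − 29·58, so 33⁻¹ ≡ 51 (mod 58).
Since σ is injective, we find σ⁻¹(50): we need 33x ≡ 50 − 47 ≡ 3 (mod 58). Using 33⁻¹ = 51: x ≡ 51·3 = 153 = 2·58 + 37, so x = 37.
Check: σ(37) = 33·37 + 47 = 1268 = 21·58 + 50 ≡ 50 (mod 58).

37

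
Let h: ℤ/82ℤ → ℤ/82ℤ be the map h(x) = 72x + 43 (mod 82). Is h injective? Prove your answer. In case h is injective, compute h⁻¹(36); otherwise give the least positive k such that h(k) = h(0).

We have gcd(72, 82) = 2 > 1. Taking s = 0 and t = 41: h(0) = 43 and h(41) = 72·41 + 43 = 2995 ≡ 43 (mod 82).
So h(0) = h(41) while 0 ≠ 41, so h is not injective.
Since h is not injective, we find the least positive k with h(k) = h(0): this means 72k ≡ 0 (mod 82), i.e. 82 ∣ 72k. Since gcd(72, 82) = 2, dividing through by 2 this holds exactly when 41 ∣ 36k, and as gcd(36, 41) = 1, exactly when 41 ∣ k.
The smallest positive such k is 41.

41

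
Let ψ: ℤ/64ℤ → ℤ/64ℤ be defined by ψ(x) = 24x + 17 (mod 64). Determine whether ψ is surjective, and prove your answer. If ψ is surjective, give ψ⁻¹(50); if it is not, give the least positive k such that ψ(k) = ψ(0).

Recall that ψ is surjective if every y in the codomain equals ψ(x) for some x in the domain.
Since gcd(24, 64) = 8, we have 24x ≡ 0 (mod 8) for all x, so ψ(x) ≡ 1 (mod 8).
But 0 ≢ 1 (mod 8), so 0 ∈ ℤ/64ℤ has no preimage. Therefore ψ is not surjective.
Since ψ is not surjective, we find the least positive k with ψ(k) = ψ(0): this means 24k ≡ 0 (mod 64), i.e. 64 ∣ 24k. Since gcd(24, 64) = 8, dividing through by 8 this holds exactly when 8 ∣ 3k, and as gcd(3, 8) = 1, exactly when 8 ∣ k.
The smallest positive such k is 8.

8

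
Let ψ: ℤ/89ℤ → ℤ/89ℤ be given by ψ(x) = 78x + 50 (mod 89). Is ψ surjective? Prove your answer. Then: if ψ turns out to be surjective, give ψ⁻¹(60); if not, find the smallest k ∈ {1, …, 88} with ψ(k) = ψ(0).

Since gcd(78, 89) = 1, 78 is invertible modulo 89. Euclid's algorithm: 89 = 1·78 + 11, 78 = 7·11 + 1; back-substituting gives 1 = 8·78 − 7·89, so 78⁻¹ ≡ 8 (mod 89).
For any y ∈ ℤ/89ℤ, x = 8(y − 50) mod 89 satisfies ψ(x) = 78·8(y − 50) + 50 ≡ y (since 78·8 ≡ 1 mod 89). So every y has a preimage.
Therefore ψ is surjective.
Since ψ is surjective, we compute ψ⁻¹(60): solve 78x + 50 ≡ 60 (mod 89), i.e. 78x ≡ 10 (mod 89).
Multiplying by 78⁻¹ = 8 gives x ≡ 8·10 = 80 ≡ 80 (mod 89).
Check: ψ(80) = 78·80 + 50 = 6290 = 70·89 + 60 ≡ 60 (mod 89).

80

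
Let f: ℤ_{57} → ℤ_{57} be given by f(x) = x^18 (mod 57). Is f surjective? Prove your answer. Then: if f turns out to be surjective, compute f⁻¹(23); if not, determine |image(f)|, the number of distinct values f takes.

f(1) = 1^18 = 1.
f(2): Repeated squaring mod 57: 2^1 ≡ 2, 2^2 ≡ 2² = 4, 2^4 ≡ 4² = 16, 2^8 ≡ 16² = 256 ≡ 28, 2^16 ≡ 28² = 784 ≡ 43. Since 18 = 16 + 2, 2^18 ≡ 43·4: 43·4 = 172 ≡ 1. So 2^18 ≡ 1 (mod 57).
So f(1) = f(2) = 1 while 1 ≠ 2, therefore f is not injective.
A non-injective map from the 57-element set ℤ_{57} to itself takes at most 56 distinct values, so it cannot be surjective. Therefore f is not surjective.
Since f is not surjective, we determine |image(f)|. Computing x^18 mod 57 for each x (by repeated squaring, reducing mod 57 at every step), the values f(0), f(1), …, f(56) are: 0, 1, 1, 39, 1, 1, 39, 1, 1, 39, 1, 1, 39, 1, 1, 39, 1, 1, 39, 19, 1, 39, 1, 1, 39, 1, 1, 39, 1, 1, 39, 1, 1, 39, 1, 1, 39, 1, 19, 39, 1, 1, 39, 1, 1, 39, 1, 1, 39, 1, 1, 39, 1, 1, 39, 1, 1.
The distinct values are {0, 1, 19, 39}; there are 4 of them.

4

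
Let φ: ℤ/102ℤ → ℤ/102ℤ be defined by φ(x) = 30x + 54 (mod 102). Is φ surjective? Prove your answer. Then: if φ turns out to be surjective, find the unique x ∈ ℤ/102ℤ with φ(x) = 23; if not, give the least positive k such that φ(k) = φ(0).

Since gcd(30, 102) = 6, we have 30x ≡ 0 (mod 6) for all x, so φ(x) ≡ 0 (mod 6).
But 1 ≢ 0 (mod 6), so 1 ∈ ℤ/102ℤ has no preimage. Hence φ is not surjective.
Since φ is not surjective, we find the least positive k with φ(k) = φ(0): this means 30k ≡ 0 (mod 102), i.e. 102 ∣ 30k. Since gcd(30, 102) = 6, dividing through by 6 this holds exactly when 17 ∣ 5k, and as gcd(5, 17) = 1, exactly when 17 ∣ k.
The smallest positive such k is 17.

17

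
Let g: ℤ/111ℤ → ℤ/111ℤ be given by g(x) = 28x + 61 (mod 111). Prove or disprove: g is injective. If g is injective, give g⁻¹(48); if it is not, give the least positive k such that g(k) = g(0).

If g(a) = g(b), then 28a ≡ 28b (mod 111). Because gcd(28, 111) = 1, we may cancel 28 to get a ≡ b (mod 111).
Hence g is injective.
We now compute 28⁻¹ mod 111 explicitly. Euclid's algorithm: 111 = 3·28 + 27, 28 = 1·27 + 1; back-substituting gives 1 = 4·28 − 1·111, so 28⁻¹ ≡ 4 (mod 111).
Since g is injective, we compute g⁻¹(48): solve 28x + 61 ≡ 48 (mod 111), i.e. 28x ≡ 98 (mod 111).
Multiplying by 28⁻¹ = 4 gives x ≡ 4·98 = 392 = 3·111 + 59 ≡ 59 (mod 111).
Check: g(59) = 28·59 + 61 = 1713 = 15·111 + 48 ≡ 48 (mod 111).

59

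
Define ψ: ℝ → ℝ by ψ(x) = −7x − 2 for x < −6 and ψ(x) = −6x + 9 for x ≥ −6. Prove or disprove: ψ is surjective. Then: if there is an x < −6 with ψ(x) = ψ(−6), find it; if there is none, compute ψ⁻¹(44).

Both pieces are strictly decreasing (slopes −7 and −6), so each is injective on its own interval.
The left piece maps (−∞, −6) onto (40, ∞); the right piece maps [−6, ∞) onto (−∞, 45].
The union (40, ∞) ∪ (−∞, 45] covers ℝ, so ψ is surjective.
For the follow-up: the images overlap, so an x < −6 with ψ(x) = ψ(−6) exists. ψ(−6) = 45; solving −7x − 2 = 45 for x < −6 gives x = (45 + 2)/(−7) = −47/7.

-47/7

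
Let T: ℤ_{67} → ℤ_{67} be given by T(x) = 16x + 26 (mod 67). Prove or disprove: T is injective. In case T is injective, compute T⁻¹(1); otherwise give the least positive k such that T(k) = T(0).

11

If T(u) = T(v), then 16u ≡ 16v (mod 67). Because gcd(16, 67) = 1, we may cancel 16 to get u ≡ v (mod 67).
Therefore T is injective.
We now compute 16⁻¹ mod 67 explicitly. Euclid's algorithm: 67 = 4·16 + 3, 16 = 5·3 + 1; back-substituting gives 1 = 21·16 − 5·67, so 16⁻¹ ≡ 21 (mod 67).
Since T is injective, we compute T⁻¹(1): solve 16x + 26 ≡ 1 (mod 67), i.e. 16x ≡ 42 (mod 67).
Multiplying by 16⁻¹ = 21 gives x ≡ 21·42 = 882 = 13·67 + 11 ≡ 11 (mod 67).
Check: T(11) = 16·11 + 26 = 202 = 3·67 + 1 ≡ 1 (mod 67).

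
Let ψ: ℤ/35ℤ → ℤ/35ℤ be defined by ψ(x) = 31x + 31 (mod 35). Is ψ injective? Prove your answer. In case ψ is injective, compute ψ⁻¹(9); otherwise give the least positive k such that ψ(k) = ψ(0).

23

Suppose ψ(x_1) = ψ(x_2) in ℤ/35ℤ. Then 31x_1 + 31 ≡ 31x_2 + 31 (mod 35), so 31(x_1 − x_2) ≡ 0 (mod 35).
Since gcd(31, 35) = 1, 31 is invertible modulo 35, so x_1 − x_2 ≡ 0 (mod 35), i.e. x_1 = x_2.
Thus ψ is injective.
We now compute 31⁻¹ mod 35 explicitly. Euclid's algorithm: 35 = 1·31 + 4, 31 = 7·4 + 3, 4 = 1·3 + 1; back-substituting gives 1 = 26·31 − 23·35, so 31⁻¹ ≡ 26 (mod 35).
Since ψ is injective, we find ψ⁻¹(9): we need 31x ≡ 9 − 31 ≡ 13 (mod 35). Using 31⁻¹ = 26: x ≡ 26·13 = 338 = 9·35 + 23, so x = 23.
Check: ψ(23) = 31·23 + 31 = 744 = 21·35 + 9 ≡ 9 (mod 35).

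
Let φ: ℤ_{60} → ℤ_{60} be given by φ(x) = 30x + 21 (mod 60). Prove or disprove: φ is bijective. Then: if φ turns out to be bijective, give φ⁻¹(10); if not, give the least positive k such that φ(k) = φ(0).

2

We have gcd(30, 60) = 30 > 1. Taking u = 0 and v = 2: φ(0) = 21 and φ(2) = 30·2 + 21 = 81 ≡ 21 (mod 60).
So φ(0) = φ(2) while 0 ≠ 2, hence φ is not injective, hence not bijective.
Since φ is not bijective, we find the least positive k with φ(k) = φ(0): this means 30k ≡ 0 (mod 60), i.e. 60 ∣ 30k. Since gcd(30, 60) = 30, dividing through by 30 this holds exactly when 2 ∣ k.
The smallest positive such k is 2.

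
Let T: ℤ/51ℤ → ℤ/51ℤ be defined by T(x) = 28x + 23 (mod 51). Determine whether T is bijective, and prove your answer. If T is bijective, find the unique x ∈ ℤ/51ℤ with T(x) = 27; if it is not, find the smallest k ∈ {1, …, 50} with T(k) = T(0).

22

Recall: injectivity means: for all u, v in the domain, T(u) = T(v) implies u = v.
If T(u) = T(v), then 28u ≡ 28v (mod 51). Because gcd(28, 51) = 1, we may cancel 28 to get u ≡ v (mod 51).
We now compute 28⁻¹ mod 51 explicitly. Euclid's algorithm: 51 = 1·28 + 23, 28 = 1·23 + 5, 23 = 4·5 + 3, 5 = 1·3 + 2, 3 = 1·2 + 1; back-substituting gives 1 = 31·28 − 17·51, so 28⁻¹ ≡ 31 (mod 51).
Then y ↦ 31(y − 23) is a two-sided inverse to T, so every y ∈ ℤ/51ℤ has a preimage.
Therefore T is bijective.
Since T is bijective, we compute T⁻¹(27): solve 28x + 23 ≡ 27 (mod 51), i.e. 28x ≡ 4 (mod 51).
Multiplying by 28⁻¹ = 31 gives x ≡ 31·4 = 124 = 2·51 + 22 ≡ 22 (mod 51).
Check: T(22) = 28·22 + 23 = 639 = 12·51 + 27 ≡ 27 (mod 51).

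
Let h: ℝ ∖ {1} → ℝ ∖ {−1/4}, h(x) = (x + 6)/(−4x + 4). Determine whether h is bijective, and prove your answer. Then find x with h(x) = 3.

6/13

Suppose h(x_1) = h(x_2). Cross-multiplying: (x_1 + 6)(−4x_2 + 4) = (x_2 + 6)(−4x_1 + 4).
Expanding both sides and cancelling the symmetric terms leaves 28·(x_1 − x_2) = 0. Since 28 ≠ 0, x_1 = x_2. So h is injective.
For any y ≠ −1/4, solving y(−4x + 4) = x + 6 for x gives a well-defined x ≠ 1. So h is surjective.
So h is bijective.
Solving h(x) = 3: cross-multiplying gives x + 6 = 3(−4x + 4), which rearranges to 13x = 6, so x = 6/13.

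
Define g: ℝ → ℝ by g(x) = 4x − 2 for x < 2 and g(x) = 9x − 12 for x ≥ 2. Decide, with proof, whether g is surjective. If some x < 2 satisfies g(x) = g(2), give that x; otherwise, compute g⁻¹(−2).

0

Both pieces are strictly increasing (slopes 4 and 9), so each is injective on its own interval.
The left piece maps (−∞, 2) onto (−∞, 6); the right piece maps [2, ∞) onto [6, ∞).
These images together cover ℝ, so g is surjective.
Because the two images are disjoint, no x < 2 has g(x) = g(2), so we compute g⁻¹(−2): −2 lies in (−∞, 6), so solve 4x − 2 = −2: x = (−2 + 2)/4 = 0.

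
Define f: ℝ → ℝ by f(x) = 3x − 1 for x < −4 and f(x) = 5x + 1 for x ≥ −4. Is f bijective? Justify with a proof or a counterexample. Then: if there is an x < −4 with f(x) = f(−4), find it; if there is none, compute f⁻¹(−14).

Both pieces are strictly increasing (slopes 3 and 5), so each is injective on its own interval.
The left piece maps (−∞, −4) onto (−∞, −13); the right piece maps [−4, ∞) onto [−19, ∞).
These images overlap. In particular f(−4) = −19 (right piece), and solving 3x − 1 = −19 on the left piece gives x = −6 < −4.
So f(−6) = f(−4) with −6 ≠ −4, and f is not injective, hence not bijective. This x = −6 is the requested value below −4.

-6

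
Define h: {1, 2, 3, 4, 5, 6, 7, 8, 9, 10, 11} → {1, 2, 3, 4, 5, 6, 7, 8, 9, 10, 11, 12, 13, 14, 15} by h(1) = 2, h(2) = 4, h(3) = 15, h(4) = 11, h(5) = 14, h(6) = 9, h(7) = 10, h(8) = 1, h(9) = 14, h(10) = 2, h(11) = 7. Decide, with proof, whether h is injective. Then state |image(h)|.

9

h(5) = 14 = h(9) with 5 ≠ 9, so h is not injective.
The image of h is {1, 2, 4, 7, 9, 10, 11, 14, 15}, which has 9 elements.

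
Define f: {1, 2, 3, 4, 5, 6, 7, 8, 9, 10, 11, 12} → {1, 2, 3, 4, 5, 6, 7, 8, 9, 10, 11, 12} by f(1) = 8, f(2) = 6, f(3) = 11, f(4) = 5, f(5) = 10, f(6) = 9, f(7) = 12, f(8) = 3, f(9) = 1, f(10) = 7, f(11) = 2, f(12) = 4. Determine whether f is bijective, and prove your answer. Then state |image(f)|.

12

The values 8, 6, 11, 5, 10, 9, 12, 3, 1, 7, 2, 4 are a permutation of {1, 2, 3, 4, 5, 6, 7, 8, 9, 10, 11, 12}: each element appears exactly once.
So f is injective and surjective, hence bijective.
The image of f is {1, 2, 3, 4, 5, 6, 7, 8, 9, 10, 11, 12}, which has 12 elements.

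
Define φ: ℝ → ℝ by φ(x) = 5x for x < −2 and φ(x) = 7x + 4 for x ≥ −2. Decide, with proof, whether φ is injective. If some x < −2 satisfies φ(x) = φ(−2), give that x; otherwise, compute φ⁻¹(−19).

Both pieces are strictly increasing (slopes 5 and 7), so each is injective on its own interval.
The left piece maps (−∞, −2) onto (−∞, −10); the right piece maps [−2, ∞) onto [−10, ∞).
These images are disjoint, so no value is attained by both pieces. Therefore φ is injective.
Because the two images are disjoint, no x < −2 has φ(x) = φ(−2), so we compute φ⁻¹(−19): −19 lies in (−∞, −10), so solve 5x = −19: x = (−19 − 0)/5 = −19/5.

-19/5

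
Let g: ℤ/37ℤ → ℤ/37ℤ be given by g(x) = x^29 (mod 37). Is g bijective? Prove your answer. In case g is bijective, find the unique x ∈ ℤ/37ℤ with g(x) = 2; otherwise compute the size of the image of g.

32

Since 37 is prime, the nonzero elements of ℤ/37ℤ form a cyclic group of order 36.
As gcd(29, 36) = 1, raising to the 29th power is a bijection on this group: if u^29 ≡ v^29 then (uv^{−1})^29 = 1, and the only element of order dividing gcd(29, 36) = 1 is 1, so u = v.
With g(0) = 0 this makes g injective on all of ℤ/37ℤ, hence bijective (finite equal-size domain and codomain). In particular g is bijective.
Since g is bijective, we find the preimage of 2. The inverse of x ↦ x^29 on (ℤ/37ℤ)^× is x ↦ x^5, because 29·5 = 145 = 4·36 + 1 ≡ 1 (mod 36) and x^{36} = 1 for x ≠ 0 (Fermat). So g⁻¹(2) = 2^5 mod 37.
Repeated squaring mod 37: 2^1 ≡ 2, 2^2 ≡ 2² = 4, 2^4 ≡ 4² = 16. Since 5 = 4 + 1, 2^5 ≡ 16·2: 16·2 = 32. So 2^5 ≡ 32 (mod 37).
Hence g⁻¹(2) = 32.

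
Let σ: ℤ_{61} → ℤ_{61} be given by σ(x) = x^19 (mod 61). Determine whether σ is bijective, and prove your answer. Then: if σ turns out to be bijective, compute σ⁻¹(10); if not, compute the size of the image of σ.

44

Since 61 is prime, the nonzero elements of ℤ_{61} form a cyclic group of order 60.
As gcd(19, 60) = 1, raising to the 19th power is a bijection on this group: if x_1^19 ≡ x_2^19 then (x_1x_2^{−1})^19 = 1, and the only element of order dividing gcd(19, 60) = 1 is 1, so x_1 = x_2.
With σ(0) = 0 this makes σ injective on all of ℤ_{61}, hence bijective (finite equal-size domain and codomain). In particular σ is bijective.
Since σ is bijective, we find the preimage of 10. The inverse of x ↦ x^19 on (ℤ_{61})^× is x ↦ x^19, because 19·19 = 361 = 6·60 + 1 ≡ 1 (mod 60) and x^{60} = 1 for x ≠ 0 (Fermat). So σ⁻¹(10) = 10^19 mod 61.
Repeated squaring mod 61: 10^1 ≡ 10, 10^2 ≡ 10² = 100 ≡ 39, 10^4 ≡ 39² = 1521 ≡ 57, 10^8 ≡ 57² = 3249 ≡ 16, 10^16 ≡ 16² = 256 ≡ 12. Since 19 = 16 + 2 + 1, 10^19 ≡ 12·39·10: 12·39 = 468 ≡ 41, then 41·10 = 410 ≡ 44. So 10^19 ≡ 44 (mod 61).
Hence σ⁻¹(10) = 44.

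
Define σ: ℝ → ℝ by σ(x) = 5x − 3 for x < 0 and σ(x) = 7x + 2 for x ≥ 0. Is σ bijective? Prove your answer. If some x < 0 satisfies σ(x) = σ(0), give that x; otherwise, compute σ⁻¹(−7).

Both pieces are strictly increasing (slopes 5 and 7), so each is injective on its own interval.
The left piece maps (−∞, 0) onto (−∞, −3); the right piece maps [0, ∞) onto [2, ∞).
The images leave a gap (−3 has no preimage), so σ is not surjective, hence not bijective.
Because the two images are disjoint, no x < 0 has σ(x) = σ(0), so we compute σ⁻¹(−7): −7 lies in (−∞, −3), so solve 5x − 3 = −7: x = (−7 + 3)/5 = −4/5.

-4/5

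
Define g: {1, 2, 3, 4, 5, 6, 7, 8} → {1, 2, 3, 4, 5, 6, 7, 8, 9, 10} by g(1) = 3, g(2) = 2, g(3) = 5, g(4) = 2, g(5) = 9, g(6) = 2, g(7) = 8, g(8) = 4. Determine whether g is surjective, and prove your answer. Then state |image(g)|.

No element maps to 1, so g is not surjective.
The image of g is {2, 3, 4, 5, 8, 9}, which has 6 elements.

6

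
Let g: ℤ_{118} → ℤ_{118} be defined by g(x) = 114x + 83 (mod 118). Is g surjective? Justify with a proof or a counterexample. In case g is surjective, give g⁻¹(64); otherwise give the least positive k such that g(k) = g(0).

59

Since gcd(114, 118) = 2, we have 114x ≡ 0 (mod 2) for all x, so g(x) ≡ 1 (mod 2).
But 0 ≢ 1 (mod 2), so 0 ∈ ℤ_{118} has no preimage. Therefore g is not surjective.
Since g is not surjective, we find the least positive k with g(k) = g(0): this means 114k ≡ 0 (mod 118), i.e. 118 ∣ 114k. Since gcd(114, 118) = 2, dividing through by 2 this holds exactly when 59 ∣ 57k, and as gcd(57, 59) = 1, exactly when 59 ∣ k.
The smallest positive such k is 59.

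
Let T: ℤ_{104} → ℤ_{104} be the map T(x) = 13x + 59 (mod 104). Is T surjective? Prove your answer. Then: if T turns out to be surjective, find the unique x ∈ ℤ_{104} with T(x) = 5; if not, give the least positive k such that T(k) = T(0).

8

Since gcd(13, 104) = 13, we have 13x ≡ 0 (mod 13) for all x, so T(x) ≡ 7 (mod 13).
But 0 ≢ 7 (mod 13), so 0 ∈ ℤ_{104} has no preimage. Therefore T is not surjective.
Since T is not surjective, we find the least positive k with T(k) = T(0): this means 13k ≡ 0 (mod 104), i.e. 104 ∣ 13k. Since gcd(13, 104) = 13, dividing through by 13 this holds exactly when 8 ∣ k.
The smallest positive such k is 8.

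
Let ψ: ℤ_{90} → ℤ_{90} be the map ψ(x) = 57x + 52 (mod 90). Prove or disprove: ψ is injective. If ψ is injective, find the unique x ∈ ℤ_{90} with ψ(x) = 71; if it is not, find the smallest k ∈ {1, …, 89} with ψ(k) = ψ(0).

We have gcd(57, 90) = 3 > 1. Taking s = 0 and t = 30: ψ(0) = 52 and ψ(30) = 57·30 + 52 = 1762 ≡ 52 (mod 90).
So ψ(0) = ψ(30) while 0 ≠ 30, thus ψ is not injective.
Since ψ is not injective, we find the least positive k with ψ(k) = ψ(0): this means 57k ≡ 0 (mod 90), i.e. 90 ∣ 57k. Since gcd(57, 90) = 3, dividing through by 3 this holds exactly when 30 ∣ 19k, and as gcd(19, 30) = 1, exactly when 30 ∣ k.
The smallest positive such k is 30.

30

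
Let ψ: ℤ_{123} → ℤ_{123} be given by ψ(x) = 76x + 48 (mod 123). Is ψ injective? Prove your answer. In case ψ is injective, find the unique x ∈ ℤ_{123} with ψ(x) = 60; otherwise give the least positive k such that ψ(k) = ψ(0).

If ψ(s) = ψ(t), then 76s ≡ 76t (mod 123). Because gcd(76, 123) = 1, we may cancel 76 to get s ≡ t (mod 123).
Hence ψ is injective.
We now compute 76⁻¹ mod 123 explicitly. Euclid's algorithm: 123 = 1·76 + 47, 76 = 1·47 + 29, 47 = 1·29 + 18, 29 = 1·18 + 11, 18 = 1·11 + 7, 11 = 1·7 + 4, 7 = 1·4 + 3, 4 = 1·3 + 1; back-substituting gives 1 = 34·76 − 21·123, so 76⁻¹ ≡ 34 (mod 123).
Since ψ is injective, we compute ψ⁻¹(60): solve 76x + 48 ≡ 60 (mod 123), i.e. 76x ≡ 12 (mod 123).
Multiplying by 76⁻¹ = 34 gives x ≡ 34·12 = 408 = 3·123 + 39 ≡ 39 (mod 123).
Check: ψ(39) = 76·39 + 48 = 3012 = 24·123 + 60 ≡ 60 (mod 123).

39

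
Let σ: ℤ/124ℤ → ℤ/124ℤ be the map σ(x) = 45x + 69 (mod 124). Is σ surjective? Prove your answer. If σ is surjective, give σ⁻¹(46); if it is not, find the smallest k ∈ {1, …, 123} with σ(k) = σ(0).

5

Since gcd(45, 124) = 1, 45 is invertible modulo 124. Euclid's algorithm: 124 = 2·45 + 34, 45 = 1·34 + 11, 34 = 3·11 + 1; back-substituting gives 1 = 113·45 − 41·124, so 45⁻¹ ≡ 113 (mod 124).
For any y ∈ ℤ/124ℤ, x = 113(y − 69) mod 124 satisfies σ(x) = 45·113(y − 69) + 69 ≡ y (since 45·113 ≡ 1 mod 124). So every y has a preimage.
Hence σ is surjective.
Since σ is surjective, we find σ⁻¹(46): we need 45x ≡ 46 − 69 ≡ 101 (mod 124). Using 45⁻¹ = 113: x ≡ 113·101 = 11413 = 92·124 + 5, so x = 5.
Check: σ(5) = 45·5 + 69 = 294 = 2·124 + 46 ≡ 46 (mod 124).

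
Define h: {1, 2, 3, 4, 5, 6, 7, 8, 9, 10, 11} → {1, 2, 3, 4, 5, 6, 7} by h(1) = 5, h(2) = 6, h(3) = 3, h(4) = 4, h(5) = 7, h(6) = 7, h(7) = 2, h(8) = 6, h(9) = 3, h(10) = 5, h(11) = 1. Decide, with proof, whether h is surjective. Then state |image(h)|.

Every element of the codomain has a preimage: 1 = h(11), 2 = h(7), 3 = h(3), 4 = h(4), 5 = h(1), 6 = h(2), 7 = h(5).
Therefore h is surjective.
The image of h is {1, 2, 3, 4, 5, 6, 7}, which has 7 elements.

7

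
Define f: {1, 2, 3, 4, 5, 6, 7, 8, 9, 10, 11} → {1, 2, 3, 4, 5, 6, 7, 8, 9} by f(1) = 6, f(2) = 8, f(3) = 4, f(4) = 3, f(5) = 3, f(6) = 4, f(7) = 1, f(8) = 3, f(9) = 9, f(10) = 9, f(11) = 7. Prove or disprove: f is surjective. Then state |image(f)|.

No element maps to 2, so f is not surjective.
The image of f is {1, 3, 4, 6, 7, 8, 9}, which has 7 elements.

7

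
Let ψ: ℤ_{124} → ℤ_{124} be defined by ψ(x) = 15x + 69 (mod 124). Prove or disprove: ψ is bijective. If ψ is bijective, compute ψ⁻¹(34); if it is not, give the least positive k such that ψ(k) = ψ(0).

39

If ψ(a) = ψ(b), then 15a ≡ 15b (mod 124). Because gcd(15, 124) = 1, we may cancel 15 to get a ≡ b (mod 124).
We now compute 15⁻¹ mod 124 explicitly. Euclid's algorithm: 124 = 8·15 + 4, 15 = 3·4 + 3, 4 = 1·3 + 1; back-substituting gives 1 = 91·15 − 11·124, so 15⁻¹ ≡ 91 (mod 124).
Then y ↦ 91(y − 69) is a two-sided inverse to ψ, so every y ∈ ℤ_{124} has a preimage.
So ψ is bijective.
Since ψ is bijective, we find ψ⁻¹(34): we need 15x ≡ 34 − 69 ≡ 89 (mod 124). Using 15⁻¹ = 91: x ≡ 91·89 = 8099 = 65·124 + 39, so x = 39.
Check: ψ(39) = 15·39 + 69 = 654 = 5·124 + 34 ≡ 34 (mod 124).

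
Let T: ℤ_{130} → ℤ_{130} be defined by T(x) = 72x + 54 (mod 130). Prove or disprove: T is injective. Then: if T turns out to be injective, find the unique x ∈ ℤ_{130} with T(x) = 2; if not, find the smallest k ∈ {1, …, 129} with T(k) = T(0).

65

We have gcd(72, 130) = 2 > 1. Taking u = 0 and v = 65: T(0) = 54 and T(65) = 72·65 + 54 = 4734 ≡ 54 (mod 130).
So T(0) = T(65) while 0 ≠ 65, so T is not injective.
Since T is not injective, we find the least positive k with T(k) = T(0): this means 72k ≡ 0 (mod 130), i.e. 130 ∣ 72k. Since gcd(72, 130) = 2, dividing through by 2 this holds exactly when 65 ∣ 36k, and as gcd(36, 65) = 1, exactly when 65 ∣ k.
The smallest positive such k is 65.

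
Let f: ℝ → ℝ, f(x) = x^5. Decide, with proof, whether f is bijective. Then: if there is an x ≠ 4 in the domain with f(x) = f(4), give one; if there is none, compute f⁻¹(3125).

5

On ℝ, x ↦ x^5 is strictly increasing (injective) and for any y ∈ ℝ the 5th root y^{1/5} lies in ℝ (surjective). So f is bijective.
Since x ↦ x^5 is strictly increasing on ℝ, it is injective there, so no x ≠ 4 in the domain has f(x) = f(4). We therefore compute f⁻¹(3125) = 3125^{1/5} = 5 (indeed 5^5 = 3125).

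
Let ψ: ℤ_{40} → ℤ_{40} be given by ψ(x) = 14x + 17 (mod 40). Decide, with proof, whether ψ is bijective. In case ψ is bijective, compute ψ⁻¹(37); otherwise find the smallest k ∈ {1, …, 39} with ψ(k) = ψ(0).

We have gcd(14, 40) = 2 > 1. Taking s = 0 and t = 20: ψ(0) = 17 and ψ(20) = 14·20 + 17 = 297 ≡ 17 (mod 40).
So ψ(0) = ψ(20) while 0 ≠ 20, thus ψ is not injective, hence not bijective.
Since ψ is not bijective, we find the least positive k with ψ(k) = ψ(0): this means 14k ≡ 0 (mod 40), i.e. 40 ∣ 14k. Since gcd(14, 40) = 2, dividing through by 2 this holds exactly when 20 ∣ 7k, and as gcd(7, 20) = 1, exactly when 20 ∣ k.
The smallest positive such k is 20.

20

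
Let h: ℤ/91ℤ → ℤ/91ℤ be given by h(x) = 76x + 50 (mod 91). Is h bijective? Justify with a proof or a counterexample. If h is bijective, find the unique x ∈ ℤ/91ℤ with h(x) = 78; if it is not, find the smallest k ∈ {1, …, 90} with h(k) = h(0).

77

Recall: h is injective when h(x_1) = h(x_2) forces x_1 = x_2.
Suppose h(x_1) = h(x_2) in ℤ/91ℤ. Then 76x_1 + 50 ≡ 76x_2 + 50 (mod 91), therefore 76(x_1 − x_2) ≡ 0 (mod 91).
Since gcd(76, 91) = 1, 76 is invertible modulo 91, so x_1 − x_2 ≡ 0 (mod 91), i.e. x_1 = x_2.
We now compute 76⁻¹ mod 91 explicitly. Euclid's algorithm: 91 = 1·76 + 15, 76 = 5·15 + 1; back-substituting gives 1 = 6·76 − 5·91, so 76⁻¹ ≡ 6 (mod 91).
For any y ∈ ℤ/91ℤ, x = 6(y − 50) mod 91 satisfies h(x) = 76·6(y − 50) + 50 ≡ y (since 76·6 ≡ 1 mod 91). So every y has a preimage.
So h is bijective.
Since h is bijective, we find h⁻¹(78): we need 76x ≡ 78 − 50 ≡ 28 (mod 91). Using 76⁻¹ = 6: x ≡ 6·28 = 168 = 1·91 + 77, so x = 77.
Check: h(77) = 76·77 + 50 = 5902 = 64·91 + 78 ≡ 78 (mod 91).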